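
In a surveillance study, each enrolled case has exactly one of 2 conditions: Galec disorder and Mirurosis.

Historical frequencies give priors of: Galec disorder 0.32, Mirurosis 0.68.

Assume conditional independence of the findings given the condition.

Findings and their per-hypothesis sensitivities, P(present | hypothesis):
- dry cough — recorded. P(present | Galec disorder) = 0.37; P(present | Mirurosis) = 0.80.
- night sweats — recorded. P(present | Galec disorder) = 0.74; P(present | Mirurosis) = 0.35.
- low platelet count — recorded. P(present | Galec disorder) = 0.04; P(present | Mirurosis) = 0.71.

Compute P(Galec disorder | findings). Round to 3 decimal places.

For each hypothesis, the unnormalized posterior weight is prior × product of the finding likelihoods:
  Galec disorder: 0.32 × 0.37 × 0.74 × 0.04 = 0.0035046
  Mirurosis: 0.68 × 0.80 × 0.35 × 0.71 = 0.13518
The unnormalized weights sum to 0.13869.
P(Galec disorder | evidence) = 0.0035046 / 0.13869 ≈ 0.025.

0.025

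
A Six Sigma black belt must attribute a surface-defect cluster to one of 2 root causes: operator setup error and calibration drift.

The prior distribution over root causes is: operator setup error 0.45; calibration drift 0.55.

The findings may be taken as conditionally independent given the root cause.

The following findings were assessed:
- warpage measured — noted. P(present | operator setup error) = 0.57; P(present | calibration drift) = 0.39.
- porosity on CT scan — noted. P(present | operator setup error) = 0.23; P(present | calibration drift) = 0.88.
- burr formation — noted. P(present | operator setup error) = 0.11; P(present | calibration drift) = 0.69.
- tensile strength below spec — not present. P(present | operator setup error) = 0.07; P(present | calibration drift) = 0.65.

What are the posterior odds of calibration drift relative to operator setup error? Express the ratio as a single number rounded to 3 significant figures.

Posterior odds equal prior odds times the likelihood ratio; only the two competing hypotheses matter (using 1 − P(present | H) for each absent finding).
  calibration drift: 0.55 × 0.39 × 0.88 × 0.69 × (1 − 0.65) = 0.045586
  operator setup error: 0.45 × 0.57 × 0.23 × 0.11 × (1 − 0.07) = 0.0060352
Odds(calibration drift : operator setup error) = 0.045586 / 0.0060352 ≈ 7.55.

7.55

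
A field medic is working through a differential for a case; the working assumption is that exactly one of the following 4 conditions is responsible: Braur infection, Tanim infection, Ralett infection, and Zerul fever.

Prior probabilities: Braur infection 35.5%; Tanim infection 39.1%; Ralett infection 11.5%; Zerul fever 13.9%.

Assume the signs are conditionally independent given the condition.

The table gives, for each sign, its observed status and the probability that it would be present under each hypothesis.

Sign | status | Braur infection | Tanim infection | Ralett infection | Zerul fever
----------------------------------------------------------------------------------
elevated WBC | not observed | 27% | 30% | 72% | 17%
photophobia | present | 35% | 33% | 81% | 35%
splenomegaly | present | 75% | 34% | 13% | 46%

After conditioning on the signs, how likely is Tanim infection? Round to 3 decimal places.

Multiply each prior by the joint likelihood of the sign pattern (using 1 − P(present | H) for each absent sign):
  Braur infection: 0.355 × (1 − 0.27) × 0.35 × 0.75 = 0.068027
  Tanim infection: 0.391 × (1 − 0.30) × 0.33 × 0.34 = 0.030709
  Ralett infection: 0.115 × (1 − 0.72) × 0.81 × 0.13 = 0.0033907
  Zerul fever: 0.139 × (1 − 0.17) × 0.35 × 0.46 = 0.018575
Marginal likelihood of the evidence = 0.1207.
P(Tanim infection | evidence) = 0.030709 / 0.1207 ≈ 0.254.

0.254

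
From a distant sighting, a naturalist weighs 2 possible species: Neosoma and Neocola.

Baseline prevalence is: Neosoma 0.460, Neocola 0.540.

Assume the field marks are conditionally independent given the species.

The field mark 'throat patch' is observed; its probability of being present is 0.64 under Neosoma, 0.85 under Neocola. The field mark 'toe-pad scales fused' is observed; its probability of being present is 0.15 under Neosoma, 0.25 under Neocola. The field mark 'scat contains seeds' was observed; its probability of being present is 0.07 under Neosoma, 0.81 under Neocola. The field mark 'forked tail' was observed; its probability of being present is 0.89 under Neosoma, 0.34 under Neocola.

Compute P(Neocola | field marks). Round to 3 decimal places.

0.920

By Bayes' rule with conditional independence, the unnormalized weight for each hypothesis is prior × ∏ likelihoods:
  Neosoma: 0.460 × 0.64 × 0.15 × 0.07 × 0.89 = 0.0027512
  Neocola: 0.540 × 0.85 × 0.25 × 0.81 × 0.34 = 0.031602
The unnormalized weights sum to 0.034353.
P(Neocola | evidence) = 0.031602 / 0.034353 ≈ 0.920.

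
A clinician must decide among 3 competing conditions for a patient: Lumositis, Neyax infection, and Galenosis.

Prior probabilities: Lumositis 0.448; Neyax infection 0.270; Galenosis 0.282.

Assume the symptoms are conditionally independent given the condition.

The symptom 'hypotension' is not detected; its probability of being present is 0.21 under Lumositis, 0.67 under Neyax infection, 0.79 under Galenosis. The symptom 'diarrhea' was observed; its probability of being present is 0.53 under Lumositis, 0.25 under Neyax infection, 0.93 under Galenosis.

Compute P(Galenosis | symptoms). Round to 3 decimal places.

0.208

Multiply each prior by the joint likelihood of the symptom pattern (using 1 − P(present | H) for each absent symptom):
  Lumositis: 0.448 × (1 − 0.21) × 0.53 = 0.18758
  Neyax infection: 0.270 × (1 − 0.67) × 0.25 = 0.022275
  Galenosis: 0.282 × (1 − 0.79) × 0.93 = 0.055075
Marginal likelihood of the evidence = 0.26493.
P(Galenosis | evidence) = 0.055075 / 0.26493 ≈ 0.208.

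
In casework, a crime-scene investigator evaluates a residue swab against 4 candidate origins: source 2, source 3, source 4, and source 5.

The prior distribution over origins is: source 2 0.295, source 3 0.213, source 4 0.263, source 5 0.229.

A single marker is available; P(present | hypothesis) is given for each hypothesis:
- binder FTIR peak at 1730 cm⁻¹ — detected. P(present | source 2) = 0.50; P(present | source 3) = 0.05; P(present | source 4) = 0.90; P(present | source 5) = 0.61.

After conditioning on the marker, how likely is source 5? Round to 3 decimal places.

0.261

For each hypothesis, the unnormalized posterior weight is prior × likelihood:
  source 2: 0.295 × 0.50 = 0.1475
  source 3: 0.213 × 0.05 = 0.01065
  source 4: 0.263 × 0.90 = 0.2367
  source 5: 0.229 × 0.61 = 0.13969
Marginal likelihood of the evidence = 0.53454.
P(source 5 | evidence) = 0.13969 / 0.53454 ≈ 0.261.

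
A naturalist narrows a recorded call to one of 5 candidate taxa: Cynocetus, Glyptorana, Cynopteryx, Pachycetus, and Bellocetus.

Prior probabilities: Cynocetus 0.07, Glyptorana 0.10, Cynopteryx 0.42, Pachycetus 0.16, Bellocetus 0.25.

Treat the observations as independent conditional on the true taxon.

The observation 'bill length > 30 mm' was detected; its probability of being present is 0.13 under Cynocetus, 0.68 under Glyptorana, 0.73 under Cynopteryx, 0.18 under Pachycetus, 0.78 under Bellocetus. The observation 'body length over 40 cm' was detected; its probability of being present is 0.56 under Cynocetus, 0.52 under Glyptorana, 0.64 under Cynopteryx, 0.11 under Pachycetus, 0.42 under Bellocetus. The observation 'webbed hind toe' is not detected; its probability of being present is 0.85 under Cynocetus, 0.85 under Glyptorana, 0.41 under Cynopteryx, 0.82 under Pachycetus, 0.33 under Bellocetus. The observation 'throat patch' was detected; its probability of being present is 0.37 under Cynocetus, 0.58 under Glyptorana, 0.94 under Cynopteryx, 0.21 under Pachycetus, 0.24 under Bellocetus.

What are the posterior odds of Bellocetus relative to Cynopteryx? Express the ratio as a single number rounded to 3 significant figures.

The normalizing constant cancels in an odds ratio, so compute prior × likelihood for the two hypotheses only (using 1 − P(present | H) for each absent observation):
  Bellocetus: 0.25 × 0.78 × 0.42 × (1 − 0.33) × 0.24 = 0.01317
  Cynopteryx: 0.42 × 0.73 × 0.64 × (1 − 0.41) × 0.94 = 0.10883
Posterior odds = 0.01317 / 0.10883 ≈ 0.121.

0.121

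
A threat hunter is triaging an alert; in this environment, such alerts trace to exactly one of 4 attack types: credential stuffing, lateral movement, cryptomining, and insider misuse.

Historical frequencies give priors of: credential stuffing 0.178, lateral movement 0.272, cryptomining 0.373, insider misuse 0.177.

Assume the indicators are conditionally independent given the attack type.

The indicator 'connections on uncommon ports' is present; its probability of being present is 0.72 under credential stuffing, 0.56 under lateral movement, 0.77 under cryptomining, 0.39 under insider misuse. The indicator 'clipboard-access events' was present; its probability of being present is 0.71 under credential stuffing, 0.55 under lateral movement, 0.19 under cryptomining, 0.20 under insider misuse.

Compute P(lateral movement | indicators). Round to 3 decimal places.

0.345

Multiply each prior by the joint likelihood of the indicator pattern:
  credential stuffing: 0.178 × 0.72 × 0.71 = 0.090994
  lateral movement: 0.272 × 0.56 × 0.55 = 0.083776
  cryptomining: 0.373 × 0.77 × 0.19 = 0.05457
  insider misuse: 0.177 × 0.39 × 0.20 = 0.013806
The unnormalized weights sum to 0.24315.
P(lateral movement | evidence) = 0.083776 / 0.24315 ≈ 0.345.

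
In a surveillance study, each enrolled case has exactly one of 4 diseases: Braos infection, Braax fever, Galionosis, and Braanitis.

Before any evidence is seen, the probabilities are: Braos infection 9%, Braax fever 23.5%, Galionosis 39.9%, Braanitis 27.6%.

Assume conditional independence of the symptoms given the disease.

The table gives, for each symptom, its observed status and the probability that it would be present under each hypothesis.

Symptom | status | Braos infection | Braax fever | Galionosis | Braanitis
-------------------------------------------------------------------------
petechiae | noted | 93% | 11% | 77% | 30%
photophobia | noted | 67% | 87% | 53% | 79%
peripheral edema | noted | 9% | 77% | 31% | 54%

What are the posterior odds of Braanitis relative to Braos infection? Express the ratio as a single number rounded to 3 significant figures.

7.00

Unnormalized posterior weight (prior times the symptom likelihoods) for each of the two hypotheses:
  Braanitis: 0.276 × 0.30 × 0.79 × 0.54 = 0.035322
  Braos infection: 0.090 × 0.93 × 0.67 × 0.09 = 0.0050471
Odds(Braanitis : Braos infection) = 0.035322 / 0.0050471 ≈ 7.00.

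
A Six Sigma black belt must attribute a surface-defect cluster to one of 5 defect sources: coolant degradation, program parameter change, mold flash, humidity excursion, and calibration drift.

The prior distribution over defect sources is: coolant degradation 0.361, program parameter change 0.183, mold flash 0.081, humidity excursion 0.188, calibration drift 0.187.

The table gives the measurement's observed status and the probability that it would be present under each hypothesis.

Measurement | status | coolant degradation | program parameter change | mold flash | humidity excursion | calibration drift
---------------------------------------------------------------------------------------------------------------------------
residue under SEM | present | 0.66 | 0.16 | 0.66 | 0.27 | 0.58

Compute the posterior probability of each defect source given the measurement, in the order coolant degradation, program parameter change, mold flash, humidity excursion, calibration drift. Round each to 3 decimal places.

Multiply each prior by the likelihood of the measurement:
  coolant degradation: 0.361 × 0.66 = 0.23826
  program parameter change: 0.183 × 0.16 = 0.02928
  mold flash: 0.081 × 0.66 = 0.05346
  humidity excursion: 0.188 × 0.27 = 0.05076
  calibration drift: 0.187 × 0.58 = 0.10846
The unnormalized weights sum to 0.48022.
P(coolant degradation | evidence) = 0.23826 / 0.48022 ≈ 0.496
P(program parameter change | evidence) = 0.02928 / 0.48022 ≈ 0.061
P(mold flash | evidence) = 0.05346 / 0.48022 ≈ 0.111
P(humidity excursion | evidence) = 0.05076 / 0.48022 ≈ 0.106
P(calibration drift | evidence) = 0.10846 / 0.48022 ≈ 0.226

0.496, 0.061, 0.111, 0.106, 0.226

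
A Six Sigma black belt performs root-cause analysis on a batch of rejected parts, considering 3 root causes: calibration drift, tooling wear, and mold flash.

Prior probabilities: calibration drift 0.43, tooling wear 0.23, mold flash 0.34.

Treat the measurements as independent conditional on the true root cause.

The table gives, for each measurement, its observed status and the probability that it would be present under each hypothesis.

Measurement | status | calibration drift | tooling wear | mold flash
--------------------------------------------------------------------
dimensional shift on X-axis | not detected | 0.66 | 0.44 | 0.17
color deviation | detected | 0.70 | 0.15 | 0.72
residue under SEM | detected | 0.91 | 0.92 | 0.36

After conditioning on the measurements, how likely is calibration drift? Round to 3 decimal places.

0.506

Multiply each prior by the joint likelihood of the measurement pattern (using 1 − P(present | H) for each absent measurement):
  calibration drift: 0.43 × (1 − 0.66) × 0.70 × 0.91 = 0.093129
  tooling wear: 0.23 × (1 − 0.44) × 0.15 × 0.92 = 0.017774
  mold flash: 0.34 × (1 − 0.17) × 0.72 × 0.36 = 0.073146
Normalizing constant Z = 0.093129 + 0.017774 + 0.073146 = 0.18405.
P(calibration drift | evidence) = 0.093129 / 0.18405 ≈ 0.506.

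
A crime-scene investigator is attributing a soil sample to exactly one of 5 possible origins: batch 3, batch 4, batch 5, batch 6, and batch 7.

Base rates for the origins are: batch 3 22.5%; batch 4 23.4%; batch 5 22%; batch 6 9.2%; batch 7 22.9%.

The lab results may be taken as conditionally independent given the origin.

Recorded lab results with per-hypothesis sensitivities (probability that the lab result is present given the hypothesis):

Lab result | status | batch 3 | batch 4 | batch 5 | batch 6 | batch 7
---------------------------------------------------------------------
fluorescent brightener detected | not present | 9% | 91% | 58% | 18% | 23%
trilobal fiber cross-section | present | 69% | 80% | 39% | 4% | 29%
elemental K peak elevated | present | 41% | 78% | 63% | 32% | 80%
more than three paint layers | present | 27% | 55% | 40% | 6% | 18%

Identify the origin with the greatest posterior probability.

For each hypothesis, the unnormalized posterior weight is prior × product of the lab result likelihoods (using 1 − P(present | H) for each absent lab result):
  batch 3: 0.225 × (1 − 0.09) × 0.69 × 0.41 × 0.27 = 0.015639
  batch 4: 0.234 × (1 − 0.91) × 0.80 × 0.78 × 0.55 = 0.0072278
  batch 5: 0.220 × (1 − 0.58) × 0.39 × 0.63 × 0.40 = 0.0090811
  batch 6: 0.092 × (1 − 0.18) × 0.04 × 0.32 × 0.06 = 5.7938e-05
  batch 7: 0.229 × (1 − 0.23) × 0.29 × 0.80 × 0.18 = 0.0073635
Normalizing constant Z = 0.015639 + 0.0072278 + 0.0090811 + 5.7938e-05 + 0.0073635 = 0.03937.
P(batch 3 | evidence) ≈ 0.015639 / 0.03937 ≈ 0.397
P(batch 4 | evidence) ≈ 0.0072278 / 0.03937 ≈ 0.184
P(batch 5 | evidence) ≈ 0.0090811 / 0.03937 ≈ 0.231
P(batch 6 | evidence) ≈ 5.7938e-05 / 0.03937 ≈ 0.001
P(batch 7 | evidence) ≈ 0.0073635 / 0.03937 ≈ 0.187
The largest is 0.397, so batch 3 is most probable.

batch 3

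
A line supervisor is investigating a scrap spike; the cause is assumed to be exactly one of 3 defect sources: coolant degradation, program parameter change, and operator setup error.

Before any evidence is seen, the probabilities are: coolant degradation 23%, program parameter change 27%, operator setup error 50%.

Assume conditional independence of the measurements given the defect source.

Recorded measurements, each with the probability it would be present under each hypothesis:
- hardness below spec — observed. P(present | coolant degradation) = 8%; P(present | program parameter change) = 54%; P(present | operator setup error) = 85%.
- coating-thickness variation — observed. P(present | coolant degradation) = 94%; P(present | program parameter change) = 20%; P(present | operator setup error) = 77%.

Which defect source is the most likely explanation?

For each hypothesis, the unnormalized posterior weight is prior × product of the measurement likelihoods:
  coolant degradation: 0.23 × 0.08 × 0.94 = 0.017296
  program parameter change: 0.27 × 0.54 × 0.20 = 0.02916
  operator setup error: 0.50 × 0.85 × 0.77 = 0.32725
Marginal likelihood of the evidence = 0.37371.
P(coolant degradation | evidence) ≈ 0.017296 / 0.37371 ≈ 0.046
P(program parameter change | evidence) ≈ 0.02916 / 0.37371 ≈ 0.078
P(operator setup error | evidence) ≈ 0.32725 / 0.37371 ≈ 0.876
The largest is 0.876, so operator setup error is most probable.

operator setup error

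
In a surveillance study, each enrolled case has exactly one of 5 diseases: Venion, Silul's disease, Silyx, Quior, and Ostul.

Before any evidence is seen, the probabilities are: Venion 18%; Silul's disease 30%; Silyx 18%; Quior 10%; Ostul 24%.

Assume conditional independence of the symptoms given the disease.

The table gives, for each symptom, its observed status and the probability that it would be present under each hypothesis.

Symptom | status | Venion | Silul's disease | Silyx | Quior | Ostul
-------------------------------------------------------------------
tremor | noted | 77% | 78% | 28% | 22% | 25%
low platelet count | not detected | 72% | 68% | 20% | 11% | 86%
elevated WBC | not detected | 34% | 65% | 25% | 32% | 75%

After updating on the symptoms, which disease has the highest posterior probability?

Silyx

For each hypothesis, the unnormalized posterior weight is prior × product of the symptom likelihoods (using 1 − P(present | H) for each absent symptom):
  Venion: 0.18 × 0.77 × (1 − 0.72) × (1 − 0.34) = 0.025613
  Silul's disease: 0.30 × 0.78 × (1 − 0.68) × (1 − 0.65) = 0.026208
  Silyx: 0.18 × 0.28 × (1 − 0.20) × (1 − 0.25) = 0.03024
  Quior: 0.10 × 0.22 × (1 − 0.11) × (1 − 0.32) = 0.013314
  Ostul: 0.24 × 0.25 × (1 − 0.86) × (1 − 0.75) = 0.0021
The unnormalized weights sum to 0.097476.
P(Venion | evidence) ≈ 0.025613 / 0.097476 ≈ 0.263
P(Silul's disease | evidence) ≈ 0.026208 / 0.097476 ≈ 0.269
P(Silyx | evidence) ≈ 0.03024 / 0.097476 ≈ 0.310
P(Quior | evidence) ≈ 0.013314 / 0.097476 ≈ 0.137
P(Ostul | evidence) ≈ 0.0021 / 0.097476 ≈ 0.022
The largest is 0.310, so Silyx is most probable.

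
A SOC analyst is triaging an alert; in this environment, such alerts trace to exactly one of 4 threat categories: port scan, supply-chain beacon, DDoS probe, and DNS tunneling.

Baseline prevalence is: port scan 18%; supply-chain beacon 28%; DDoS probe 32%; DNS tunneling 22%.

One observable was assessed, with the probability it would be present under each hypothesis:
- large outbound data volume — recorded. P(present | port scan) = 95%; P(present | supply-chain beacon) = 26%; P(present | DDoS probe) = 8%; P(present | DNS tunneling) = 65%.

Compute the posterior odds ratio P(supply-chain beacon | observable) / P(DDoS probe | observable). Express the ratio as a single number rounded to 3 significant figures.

The normalizing constant cancels in an odds ratio, so compute prior × likelihood for the two hypotheses only:
  supply-chain beacon: 0.28 × 0.26 = 0.0728
  DDoS probe: 0.32 × 0.08 = 0.0256
Odds(supply-chain beacon : DDoS probe) = 0.0728 / 0.0256 ≈ 2.84.

2.84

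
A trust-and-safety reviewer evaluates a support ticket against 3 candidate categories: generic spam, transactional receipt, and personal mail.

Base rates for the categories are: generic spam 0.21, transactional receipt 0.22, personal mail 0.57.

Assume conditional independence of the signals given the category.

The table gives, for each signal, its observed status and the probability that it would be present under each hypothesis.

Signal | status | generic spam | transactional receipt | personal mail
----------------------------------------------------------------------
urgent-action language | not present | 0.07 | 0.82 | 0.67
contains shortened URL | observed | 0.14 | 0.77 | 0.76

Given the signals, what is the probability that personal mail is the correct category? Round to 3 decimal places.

0.712

For each hypothesis, the unnormalized posterior weight is prior × product of the signal likelihoods (using 1 − P(present | H) for each absent signal):
  generic spam: 0.21 × (1 − 0.07) × 0.14 = 0.027342
  transactional receipt: 0.22 × (1 − 0.82) × 0.77 = 0.030492
  personal mail: 0.57 × (1 − 0.67) × 0.76 = 0.14296
Marginal likelihood of the evidence = 0.20079.
P(personal mail | evidence) = 0.14296 / 0.20079 ≈ 0.712.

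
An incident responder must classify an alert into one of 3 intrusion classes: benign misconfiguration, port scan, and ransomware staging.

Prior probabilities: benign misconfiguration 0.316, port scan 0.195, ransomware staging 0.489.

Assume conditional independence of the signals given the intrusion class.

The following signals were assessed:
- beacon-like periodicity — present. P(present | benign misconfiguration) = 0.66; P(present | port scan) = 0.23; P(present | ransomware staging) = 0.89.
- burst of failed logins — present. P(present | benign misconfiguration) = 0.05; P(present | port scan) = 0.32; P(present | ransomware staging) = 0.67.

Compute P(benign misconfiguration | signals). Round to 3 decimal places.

0.033

By Bayes' rule with conditional independence, the unnormalized weight for each hypothesis is prior × ∏ likelihoods:
  benign misconfiguration: 0.316 × 0.66 × 0.05 = 0.010428
  port scan: 0.195 × 0.23 × 0.32 = 0.014352
  ransomware staging: 0.489 × 0.89 × 0.67 = 0.29159
Marginal likelihood of the evidence = 0.31637.
P(benign misconfiguration | evidence) = 0.010428 / 0.31637 ≈ 0.033.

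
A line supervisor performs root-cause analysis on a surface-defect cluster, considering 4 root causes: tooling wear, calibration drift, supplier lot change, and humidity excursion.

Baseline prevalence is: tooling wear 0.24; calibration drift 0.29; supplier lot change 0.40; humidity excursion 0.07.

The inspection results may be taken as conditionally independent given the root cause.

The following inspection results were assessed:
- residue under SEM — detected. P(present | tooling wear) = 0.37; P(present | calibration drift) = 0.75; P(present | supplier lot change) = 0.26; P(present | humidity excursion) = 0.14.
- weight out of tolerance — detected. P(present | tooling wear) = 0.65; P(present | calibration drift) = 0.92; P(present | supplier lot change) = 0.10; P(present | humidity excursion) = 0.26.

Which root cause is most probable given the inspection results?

calibration drift

Multiply each prior by the joint likelihood of the inspection result pattern:
  tooling wear: 0.24 × 0.37 × 0.65 = 0.05772
  calibration drift: 0.29 × 0.75 × 0.92 = 0.2001
  supplier lot change: 0.40 × 0.26 × 0.10 = 0.0104
  humidity excursion: 0.07 × 0.14 × 0.26 = 0.002548
The unnormalized weights sum to 0.27077.
P(tooling wear | evidence) ≈ 0.05772 / 0.27077 ≈ 0.213
P(calibration drift | evidence) ≈ 0.2001 / 0.27077 ≈ 0.739
P(supplier lot change | evidence) ≈ 0.0104 / 0.27077 ≈ 0.038
P(humidity excursion | evidence) ≈ 0.002548 / 0.27077 ≈ 0.009
The largest is 0.739, so calibration drift is most probable.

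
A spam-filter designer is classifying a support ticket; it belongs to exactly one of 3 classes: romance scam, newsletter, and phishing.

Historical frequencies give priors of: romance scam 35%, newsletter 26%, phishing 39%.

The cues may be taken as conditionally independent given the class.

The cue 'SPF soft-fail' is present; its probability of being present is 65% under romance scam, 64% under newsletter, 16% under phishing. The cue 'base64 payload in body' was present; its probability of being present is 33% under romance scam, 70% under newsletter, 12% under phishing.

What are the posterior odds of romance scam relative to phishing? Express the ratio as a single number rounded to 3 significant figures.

10.0

The normalizing constant cancels in an odds ratio, so compute prior × likelihood for the two hypotheses only:
  romance scam: 0.35 × 0.65 × 0.33 = 0.075075
  phishing: 0.39 × 0.16 × 0.12 = 0.007488
Posterior odds = 0.075075 / 0.007488 ≈ 10.0.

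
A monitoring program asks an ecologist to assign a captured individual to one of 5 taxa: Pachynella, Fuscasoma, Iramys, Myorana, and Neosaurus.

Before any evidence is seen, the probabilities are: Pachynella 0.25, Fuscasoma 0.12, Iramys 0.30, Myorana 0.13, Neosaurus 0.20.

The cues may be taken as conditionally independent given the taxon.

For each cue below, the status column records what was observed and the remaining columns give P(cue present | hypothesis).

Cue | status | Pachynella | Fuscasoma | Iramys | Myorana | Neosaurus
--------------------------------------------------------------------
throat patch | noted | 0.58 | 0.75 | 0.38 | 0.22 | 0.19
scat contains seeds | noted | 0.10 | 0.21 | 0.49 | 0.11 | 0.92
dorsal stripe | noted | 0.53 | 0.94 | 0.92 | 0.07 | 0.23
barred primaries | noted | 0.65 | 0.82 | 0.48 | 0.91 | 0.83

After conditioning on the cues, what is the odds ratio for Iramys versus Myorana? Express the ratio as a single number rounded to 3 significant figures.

123

The normalizing constant cancels in an odds ratio, so compute prior × likelihood for the two hypotheses only:
  Iramys: 0.30 × 0.38 × 0.49 × 0.92 × 0.48 = 0.024668
  Myorana: 0.13 × 0.22 × 0.11 × 0.07 × 0.91 = 0.0002004
Odds(Iramys : Myorana) = 0.024668 / 0.0002004 ≈ 123.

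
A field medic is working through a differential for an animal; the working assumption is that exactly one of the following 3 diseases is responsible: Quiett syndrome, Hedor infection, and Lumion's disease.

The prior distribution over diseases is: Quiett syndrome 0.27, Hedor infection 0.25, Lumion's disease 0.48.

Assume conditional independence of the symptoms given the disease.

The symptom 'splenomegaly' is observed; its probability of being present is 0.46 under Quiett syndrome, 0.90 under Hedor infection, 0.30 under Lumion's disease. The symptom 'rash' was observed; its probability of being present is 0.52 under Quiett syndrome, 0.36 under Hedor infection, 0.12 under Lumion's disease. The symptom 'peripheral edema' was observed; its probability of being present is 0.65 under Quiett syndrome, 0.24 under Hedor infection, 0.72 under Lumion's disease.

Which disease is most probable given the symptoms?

Quiett syndrome

For each hypothesis, the unnormalized posterior weight is prior × product of the symptom likelihoods:
  Quiett syndrome: 0.27 × 0.46 × 0.52 × 0.65 = 0.04198
  Hedor infection: 0.25 × 0.90 × 0.36 × 0.24 = 0.01944
  Lumion's disease: 0.48 × 0.30 × 0.12 × 0.72 = 0.012442
Normalizing constant Z = 0.04198 + 0.01944 + 0.012442 = 0.073861.
P(Quiett syndrome | evidence) ≈ 0.04198 / 0.073861 ≈ 0.568
P(Hedor infection | evidence) ≈ 0.01944 / 0.073861 ≈ 0.263
P(Lumion's disease | evidence) ≈ 0.012442 / 0.073861 ≈ 0.168
The largest is 0.568, so Quiett syndrome is most probable.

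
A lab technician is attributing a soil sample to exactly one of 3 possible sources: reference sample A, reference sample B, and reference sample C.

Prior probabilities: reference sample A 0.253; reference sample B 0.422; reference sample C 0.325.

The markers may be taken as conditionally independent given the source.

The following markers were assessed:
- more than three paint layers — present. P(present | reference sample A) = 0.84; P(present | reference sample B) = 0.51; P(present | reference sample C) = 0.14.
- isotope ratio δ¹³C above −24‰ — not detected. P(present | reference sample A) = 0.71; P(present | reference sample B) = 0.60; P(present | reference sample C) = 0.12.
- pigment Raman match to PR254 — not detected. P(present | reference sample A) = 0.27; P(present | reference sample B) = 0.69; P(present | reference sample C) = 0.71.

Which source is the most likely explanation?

reference sample A

Multiply each prior by the joint likelihood of the marker pattern (using 1 − P(present | H) for each absent marker):
  reference sample A: 0.253 × 0.84 × (1 − 0.71) × (1 − 0.27) = 0.04499
  reference sample B: 0.422 × 0.51 × (1 − 0.60) × (1 − 0.69) = 0.026687
  reference sample C: 0.325 × 0.14 × (1 − 0.12) × (1 − 0.71) = 0.011612
Normalizing constant Z = 0.04499 + 0.026687 + 0.011612 = 0.083289.
P(reference sample A | evidence) ≈ 0.04499 / 0.083289 ≈ 0.540
P(reference sample B | evidence) ≈ 0.026687 / 0.083289 ≈ 0.320
P(reference sample C | evidence) ≈ 0.011612 / 0.083289 ≈ 0.139
The largest is 0.540, so reference sample A is most probable.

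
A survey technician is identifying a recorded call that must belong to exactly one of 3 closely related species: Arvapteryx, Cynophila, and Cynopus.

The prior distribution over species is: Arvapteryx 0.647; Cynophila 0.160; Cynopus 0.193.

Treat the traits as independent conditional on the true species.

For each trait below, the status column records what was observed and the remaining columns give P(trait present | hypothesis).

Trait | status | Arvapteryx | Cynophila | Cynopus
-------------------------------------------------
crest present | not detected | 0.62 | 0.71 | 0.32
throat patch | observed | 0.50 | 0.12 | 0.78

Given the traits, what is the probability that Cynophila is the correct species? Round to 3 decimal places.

0.024

By Bayes' rule with conditional independence, the unnormalized weight for each hypothesis is prior × ∏ likelihoods (using 1 − P(present | H) for each absent trait):
  Arvapteryx: 0.647 × (1 − 0.62) × 0.50 = 0.12293
  Cynophila: 0.160 × (1 − 0.71) × 0.12 = 0.005568
  Cynopus: 0.193 × (1 − 0.32) × 0.78 = 0.10237
Marginal likelihood of the evidence = 0.23087.
P(Cynophila | evidence) = 0.005568 / 0.23087 ≈ 0.024.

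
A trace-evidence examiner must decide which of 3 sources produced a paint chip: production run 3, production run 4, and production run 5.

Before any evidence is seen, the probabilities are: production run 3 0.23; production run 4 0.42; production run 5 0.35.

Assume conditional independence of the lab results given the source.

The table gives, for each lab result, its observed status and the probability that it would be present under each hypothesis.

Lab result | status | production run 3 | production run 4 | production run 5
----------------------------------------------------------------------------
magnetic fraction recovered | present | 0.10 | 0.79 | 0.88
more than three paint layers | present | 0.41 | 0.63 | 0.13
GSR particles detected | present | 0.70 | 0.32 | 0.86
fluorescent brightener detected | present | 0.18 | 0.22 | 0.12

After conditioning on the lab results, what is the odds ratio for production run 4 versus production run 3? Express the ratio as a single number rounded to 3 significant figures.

The normalizing constant cancels in an odds ratio, so compute prior × likelihood for the two hypotheses only:
  production run 4: 0.42 × 0.79 × 0.63 × 0.32 × 0.22 = 0.014716
  production run 3: 0.23 × 0.10 × 0.41 × 0.70 × 0.18 = 0.0011882
Posterior odds = 0.014716 / 0.0011882 ≈ 12.4.

12.4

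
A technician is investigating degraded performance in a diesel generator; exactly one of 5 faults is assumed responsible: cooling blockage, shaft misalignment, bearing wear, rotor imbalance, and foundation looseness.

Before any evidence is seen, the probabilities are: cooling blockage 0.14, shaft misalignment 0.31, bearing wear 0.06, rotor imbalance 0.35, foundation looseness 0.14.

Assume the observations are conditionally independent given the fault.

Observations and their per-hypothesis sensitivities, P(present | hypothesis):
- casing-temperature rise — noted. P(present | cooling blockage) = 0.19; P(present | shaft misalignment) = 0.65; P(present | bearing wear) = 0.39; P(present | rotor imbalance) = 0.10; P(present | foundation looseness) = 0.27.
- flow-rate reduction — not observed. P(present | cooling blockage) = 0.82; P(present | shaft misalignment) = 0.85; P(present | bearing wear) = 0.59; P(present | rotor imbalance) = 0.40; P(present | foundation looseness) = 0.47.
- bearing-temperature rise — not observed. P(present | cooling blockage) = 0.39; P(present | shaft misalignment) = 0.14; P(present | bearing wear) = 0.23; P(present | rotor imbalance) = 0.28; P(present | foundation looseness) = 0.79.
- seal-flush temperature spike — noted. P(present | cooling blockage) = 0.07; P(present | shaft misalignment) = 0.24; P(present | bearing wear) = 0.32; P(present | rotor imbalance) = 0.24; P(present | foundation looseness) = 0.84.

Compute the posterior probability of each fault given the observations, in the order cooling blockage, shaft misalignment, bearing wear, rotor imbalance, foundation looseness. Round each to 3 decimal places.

By Bayes' rule with conditional independence, the unnormalized weight for each hypothesis is prior × ∏ likelihoods (using 1 − P(present | H) for each absent observation):
  cooling blockage: 0.14 × 0.19 × (1 − 0.82) × (1 − 0.39) × 0.07 = 0.00020445
  shaft misalignment: 0.31 × 0.65 × (1 − 0.85) × (1 − 0.14) × 0.24 = 0.0062384
  bearing wear: 0.06 × 0.39 × (1 − 0.59) × (1 − 0.23) × 0.32 = 0.002364
  rotor imbalance: 0.35 × 0.10 × (1 − 0.40) × (1 − 0.28) × 0.24 = 0.0036288
  foundation looseness: 0.14 × 0.27 × (1 − 0.47) × (1 − 0.79) × 0.84 = 0.003534
Marginal likelihood of the evidence = 0.01597.
P(cooling blockage | evidence) = 0.00020445 / 0.01597 ≈ 0.013
P(shaft misalignment | evidence) = 0.0062384 / 0.01597 ≈ 0.391
P(bearing wear | evidence) = 0.002364 / 0.01597 ≈ 0.148
P(rotor imbalance | evidence) = 0.0036288 / 0.01597 ≈ 0.227
P(foundation looseness | evidence) = 0.003534 / 0.01597 ≈ 0.221

0.013, 0.391, 0.148, 0.227, 0.221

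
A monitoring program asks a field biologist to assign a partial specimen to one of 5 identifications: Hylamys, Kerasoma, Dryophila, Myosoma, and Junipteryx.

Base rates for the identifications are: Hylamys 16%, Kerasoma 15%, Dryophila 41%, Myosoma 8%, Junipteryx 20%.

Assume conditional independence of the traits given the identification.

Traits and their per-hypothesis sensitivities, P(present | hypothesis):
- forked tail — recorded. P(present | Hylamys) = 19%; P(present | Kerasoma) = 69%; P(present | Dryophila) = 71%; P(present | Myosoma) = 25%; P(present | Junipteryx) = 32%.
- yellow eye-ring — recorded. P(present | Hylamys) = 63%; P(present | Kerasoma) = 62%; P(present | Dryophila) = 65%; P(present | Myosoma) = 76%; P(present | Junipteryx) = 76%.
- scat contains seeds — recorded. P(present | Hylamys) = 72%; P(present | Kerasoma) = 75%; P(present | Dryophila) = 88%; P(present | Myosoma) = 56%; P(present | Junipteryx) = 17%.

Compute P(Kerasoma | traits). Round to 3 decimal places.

By Bayes' rule with conditional independence, the unnormalized weight for each hypothesis is prior × ∏ likelihoods:
  Hylamys: 0.16 × 0.19 × 0.63 × 0.72 = 0.013789
  Kerasoma: 0.15 × 0.69 × 0.62 × 0.75 = 0.048127
  Dryophila: 0.41 × 0.71 × 0.65 × 0.88 = 0.16651
  Myosoma: 0.08 × 0.25 × 0.76 × 0.56 = 0.008512
  Junipteryx: 0.20 × 0.32 × 0.76 × 0.17 = 0.0082688
Marginal likelihood of the evidence = 0.24521.
P(Kerasoma | evidence) = 0.048127 / 0.24521 ≈ 0.196.

0.196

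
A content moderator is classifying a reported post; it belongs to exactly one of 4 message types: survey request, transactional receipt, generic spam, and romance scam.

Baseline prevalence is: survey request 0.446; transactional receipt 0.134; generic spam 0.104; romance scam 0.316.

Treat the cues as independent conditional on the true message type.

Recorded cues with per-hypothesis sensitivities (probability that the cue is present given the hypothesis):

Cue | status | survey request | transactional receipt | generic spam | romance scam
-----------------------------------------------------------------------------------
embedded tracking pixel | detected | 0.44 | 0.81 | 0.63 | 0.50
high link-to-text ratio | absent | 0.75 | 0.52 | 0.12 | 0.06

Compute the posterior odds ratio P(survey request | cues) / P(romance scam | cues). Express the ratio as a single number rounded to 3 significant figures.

0.330

Unnormalized posterior weight (prior times the cue likelihoods) for each of the two hypotheses (using 1 − P(present | H) for each absent cue):
  survey request: 0.446 × 0.44 × (1 − 0.75) = 0.04906
  romance scam: 0.316 × 0.50 × (1 − 0.06) = 0.14852
Odds(survey request : romance scam) = 0.04906 / 0.14852 ≈ 0.330.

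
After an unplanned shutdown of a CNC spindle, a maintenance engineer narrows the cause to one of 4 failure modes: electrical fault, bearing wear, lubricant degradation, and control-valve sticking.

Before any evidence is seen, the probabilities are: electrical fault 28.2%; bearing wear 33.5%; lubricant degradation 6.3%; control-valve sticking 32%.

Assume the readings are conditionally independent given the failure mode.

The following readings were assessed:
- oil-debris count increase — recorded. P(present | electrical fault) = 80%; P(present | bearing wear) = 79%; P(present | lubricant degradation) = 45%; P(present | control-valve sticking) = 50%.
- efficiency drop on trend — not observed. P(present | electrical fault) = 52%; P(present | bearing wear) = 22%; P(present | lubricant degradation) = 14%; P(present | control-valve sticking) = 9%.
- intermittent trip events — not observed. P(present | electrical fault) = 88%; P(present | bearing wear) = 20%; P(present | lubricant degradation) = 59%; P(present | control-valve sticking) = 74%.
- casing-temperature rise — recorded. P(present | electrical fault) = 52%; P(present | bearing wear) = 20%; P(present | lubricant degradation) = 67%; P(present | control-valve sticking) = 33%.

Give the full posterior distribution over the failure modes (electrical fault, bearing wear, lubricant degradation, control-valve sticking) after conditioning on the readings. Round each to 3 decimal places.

0.115, 0.560, 0.114, 0.212

Multiply each prior by the joint likelihood of the reading pattern (using 1 − P(present | H) for each absent reading):
  electrical fault: 0.282 × 0.80 × (1 − 0.52) × (1 − 0.88) × 0.52 = 0.0067572
  bearing wear: 0.335 × 0.79 × (1 − 0.22) × (1 − 0.20) × 0.20 = 0.033028
  lubricant degradation: 0.063 × 0.45 × (1 − 0.14) × (1 − 0.59) × 0.67 = 0.0066975
  control-valve sticking: 0.320 × 0.50 × (1 − 0.09) × (1 − 0.74) × 0.33 = 0.012492
Normalizing constant Z = 0.0067572 + 0.033028 + 0.0066975 + 0.012492 = 0.058975.
P(electrical fault | evidence) = 0.0067572 / 0.058975 ≈ 0.115
P(bearing wear | evidence) = 0.033028 / 0.058975 ≈ 0.560
P(lubricant degradation | evidence) = 0.0066975 / 0.058975 ≈ 0.114
P(control-valve sticking | evidence) = 0.012492 / 0.058975 ≈ 0.212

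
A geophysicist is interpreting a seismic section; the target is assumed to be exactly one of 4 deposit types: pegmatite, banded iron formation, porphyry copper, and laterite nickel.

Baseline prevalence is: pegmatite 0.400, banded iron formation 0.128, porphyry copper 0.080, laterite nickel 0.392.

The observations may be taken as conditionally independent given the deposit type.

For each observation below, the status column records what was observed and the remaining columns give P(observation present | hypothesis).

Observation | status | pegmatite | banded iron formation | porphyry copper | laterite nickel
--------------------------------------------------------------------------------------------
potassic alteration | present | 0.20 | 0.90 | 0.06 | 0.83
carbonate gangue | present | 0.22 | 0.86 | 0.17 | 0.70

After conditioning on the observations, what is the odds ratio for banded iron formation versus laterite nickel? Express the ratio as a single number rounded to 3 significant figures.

0.435

Unnormalized posterior weight (prior times the observation likelihoods) for each of the two hypotheses:
  banded iron formation: 0.128 × 0.90 × 0.86 = 0.099072
  laterite nickel: 0.392 × 0.83 × 0.70 = 0.22775
Odds(banded iron formation : laterite nickel) = 0.099072 / 0.22775 ≈ 0.435.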